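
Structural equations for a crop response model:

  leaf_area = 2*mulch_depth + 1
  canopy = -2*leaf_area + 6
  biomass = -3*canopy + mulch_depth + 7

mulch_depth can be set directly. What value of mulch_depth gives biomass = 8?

Substituting into the canopy equation gives canopy = -4*mulch_depth + 4.
Substituting into the biomass equation gives biomass = 13*mulch_depth - 5.
Solve 13*mulch_depth - 5 = 8: mulch_depth = (8 + 5) / 13 = 1.

mulch_depth = 1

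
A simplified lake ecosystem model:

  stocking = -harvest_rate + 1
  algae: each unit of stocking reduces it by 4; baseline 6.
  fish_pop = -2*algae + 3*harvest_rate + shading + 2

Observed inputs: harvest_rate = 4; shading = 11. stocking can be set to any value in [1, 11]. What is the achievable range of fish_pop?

21 to 101

Intervening on stocking fixes its value directly, overriding its dependence on harvest_rate.
Substituting into the fish_pop equation gives fish_pop = 8*stocking + 13.
Linear in stocking, so extremes are at the endpoints: stocking = 1 gives fish_pop = 21; stocking = 11 gives fish_pop = 101.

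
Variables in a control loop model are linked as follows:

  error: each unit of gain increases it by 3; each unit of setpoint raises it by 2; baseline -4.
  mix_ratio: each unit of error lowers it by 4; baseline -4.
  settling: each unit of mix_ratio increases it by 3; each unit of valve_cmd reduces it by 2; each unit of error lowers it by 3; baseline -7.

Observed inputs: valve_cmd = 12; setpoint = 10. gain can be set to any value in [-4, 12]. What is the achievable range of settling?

-823 to -103

Substituting into the error equation gives error = 3*gain + 16.
mix_ratio becomes -12*gain - 68.
Substituting into the settling equation gives settling = -45*gain - 283.
Linear in gain, so extremes are at the endpoints: gain = -4 gives settling = -103; gain = 12 gives settling = -823.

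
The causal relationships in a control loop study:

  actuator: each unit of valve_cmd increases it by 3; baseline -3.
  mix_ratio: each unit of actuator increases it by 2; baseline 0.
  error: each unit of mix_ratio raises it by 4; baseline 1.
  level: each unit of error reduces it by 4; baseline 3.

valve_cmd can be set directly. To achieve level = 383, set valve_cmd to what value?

Substituting into the mix_ratio equation gives mix_ratio = 6*valve_cmd - 6.
This gives error = 24*valve_cmd - 23.
Substituting into the level equation gives level = -96*valve_cmd + 95.
Solve -96*valve_cmd + 95 = 383: valve_cmd = (383 - 95) / -96 = -3.

valve_cmd = -3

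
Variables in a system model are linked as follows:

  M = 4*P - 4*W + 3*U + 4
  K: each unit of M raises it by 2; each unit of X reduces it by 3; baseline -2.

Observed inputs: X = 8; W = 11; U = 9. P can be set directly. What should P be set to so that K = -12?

Substituting into the M equation gives M = 4*P - 13.
Substituting into the K equation gives K = 8*P - 52.
Solve 8*P - 52 = -12: P = (-12 + 52) / 8 = 5.

P = 5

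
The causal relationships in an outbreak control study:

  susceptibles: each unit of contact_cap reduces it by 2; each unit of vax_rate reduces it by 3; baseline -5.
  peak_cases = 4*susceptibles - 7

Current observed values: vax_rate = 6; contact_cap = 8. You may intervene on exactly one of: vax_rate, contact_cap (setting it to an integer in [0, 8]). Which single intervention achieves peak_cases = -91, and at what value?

Intervening on vax_rate: with other inputs at their observed values, peak_cases = -12*vax_rate - 91. Solving for -91 gives vax_rate = 0, within [0, 8].
Intervening on contact_cap: peak_cases = -8*contact_cap - 99. Reaching -91 requires contact_cap = -1, outside [0, 8].

set vax_rate = 0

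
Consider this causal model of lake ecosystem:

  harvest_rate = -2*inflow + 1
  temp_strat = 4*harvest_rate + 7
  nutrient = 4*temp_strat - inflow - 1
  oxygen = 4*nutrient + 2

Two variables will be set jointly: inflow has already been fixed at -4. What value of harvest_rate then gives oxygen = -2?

With inflow held at -4:
Intervening on harvest_rate fixes its value directly, overriding its dependence on inflow.
Substituting into the nutrient equation gives nutrient = 16*harvest_rate + 31.
This gives oxygen = 64*harvest_rate + 126.
Solve 64*harvest_rate + 126 = -2: harvest_rate = (-2 - 126) / 64 = -2.

harvest_rate = -2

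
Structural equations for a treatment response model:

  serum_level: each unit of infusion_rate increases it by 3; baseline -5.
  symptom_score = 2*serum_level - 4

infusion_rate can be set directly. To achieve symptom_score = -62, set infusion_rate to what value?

Substituting into the symptom_score equation gives symptom_score = 6*infusion_rate - 14.
Solve 6*infusion_rate - 14 = -62: infusion_rate = (-62 + 14) / 6 = -8.

infusion_rate = -8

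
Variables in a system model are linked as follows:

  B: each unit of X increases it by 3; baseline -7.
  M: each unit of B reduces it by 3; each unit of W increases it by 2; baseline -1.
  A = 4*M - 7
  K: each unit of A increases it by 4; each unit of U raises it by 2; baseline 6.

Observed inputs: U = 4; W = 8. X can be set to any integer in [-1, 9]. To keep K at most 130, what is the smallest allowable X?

Substituting into the M equation gives M = -9*X + 36.
Substituting into the A equation gives A = -36*X + 137.
Substituting into the K equation gives K = -144*X + 562.
Require -144*X + 562 ≤ 130, so X ≥ 3.
The smallest integer in [-1, 9] satisfying this is 3.

X = 3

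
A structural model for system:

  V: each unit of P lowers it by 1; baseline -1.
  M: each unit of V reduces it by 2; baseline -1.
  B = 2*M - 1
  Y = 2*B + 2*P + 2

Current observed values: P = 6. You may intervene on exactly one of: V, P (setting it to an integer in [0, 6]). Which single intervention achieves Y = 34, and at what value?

set P = 3

Intervening on V: Y = -8*V + 8. Reaching 34 requires V = -13/4, not an integer.
Intervening on P: with other inputs at their observed values, Y = 10*P + 4. Solving for 34 gives P = 3, within [0, 6].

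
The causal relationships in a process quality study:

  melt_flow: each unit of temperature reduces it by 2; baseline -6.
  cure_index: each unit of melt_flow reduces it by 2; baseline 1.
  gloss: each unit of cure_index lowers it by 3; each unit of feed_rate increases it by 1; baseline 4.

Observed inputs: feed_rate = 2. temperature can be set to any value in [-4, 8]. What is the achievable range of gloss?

-129 to 15

Substituting into the cure_index equation gives cure_index = 4*temperature + 13.
This gives gloss = -12*temperature - 33.
Linear in temperature, so extremes are at the endpoints: temperature = -4 gives gloss = 15; temperature = 8 gives gloss = -129.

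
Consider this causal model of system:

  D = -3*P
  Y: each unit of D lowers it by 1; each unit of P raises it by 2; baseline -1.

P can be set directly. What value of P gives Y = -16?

P = -3

Substituting into the Y equation gives Y = 5*P - 1.
Solve 5*P - 1 = -16: P = (-16 + 1) / 5 = -3.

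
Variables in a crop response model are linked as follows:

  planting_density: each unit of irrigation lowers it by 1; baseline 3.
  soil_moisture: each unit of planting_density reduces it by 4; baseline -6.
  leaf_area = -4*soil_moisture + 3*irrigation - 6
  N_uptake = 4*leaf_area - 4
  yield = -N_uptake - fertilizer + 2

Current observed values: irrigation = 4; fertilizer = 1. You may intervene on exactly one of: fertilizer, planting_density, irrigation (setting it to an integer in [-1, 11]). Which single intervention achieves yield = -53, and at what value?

set fertilizer = 3

Intervening on fertilizer: with other inputs at their observed values, yield = -fertilizer - 50. Solving for -53 gives fertilizer = 3, within [-1, 11].
Intervening on planting_density: yield = -64*planting_density - 115. Reaching -53 requires planting_density = -31/32, not an integer.
Intervening on irrigation: yield = 52*irrigation - 259. Reaching -53 requires irrigation = 103/26, not an integer.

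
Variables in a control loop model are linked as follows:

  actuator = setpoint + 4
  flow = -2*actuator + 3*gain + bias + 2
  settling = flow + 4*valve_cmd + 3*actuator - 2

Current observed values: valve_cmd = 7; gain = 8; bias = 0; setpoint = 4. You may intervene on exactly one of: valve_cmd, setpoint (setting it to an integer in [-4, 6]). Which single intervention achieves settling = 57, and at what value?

Intervening on valve_cmd: settling = 4*valve_cmd + 32. Reaching 57 requires valve_cmd = 25/4, not an integer.
Intervening on setpoint: with other inputs at their observed values, settling = setpoint + 56. Solving for 57 gives setpoint = 1, within [-4, 6].

set setpoint = 1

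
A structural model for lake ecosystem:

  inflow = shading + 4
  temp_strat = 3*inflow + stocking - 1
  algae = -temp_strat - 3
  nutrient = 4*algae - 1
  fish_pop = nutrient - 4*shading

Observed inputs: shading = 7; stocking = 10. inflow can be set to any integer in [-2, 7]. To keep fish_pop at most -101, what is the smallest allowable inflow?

Intervening on inflow fixes its value directly, overriding its dependence on shading.
Substituting into the temp_strat equation gives temp_strat = 3*inflow + 9.
Substituting into the algae equation gives algae = -3*inflow - 12.
nutrient becomes -12*inflow - 49.
Substituting into the fish_pop equation gives fish_pop = -12*inflow - 77.
Require -12*inflow - 77 ≤ -101, so inflow ≥ 2.
The smallest integer in [-2, 7] satisfying this is 2.

inflow = 2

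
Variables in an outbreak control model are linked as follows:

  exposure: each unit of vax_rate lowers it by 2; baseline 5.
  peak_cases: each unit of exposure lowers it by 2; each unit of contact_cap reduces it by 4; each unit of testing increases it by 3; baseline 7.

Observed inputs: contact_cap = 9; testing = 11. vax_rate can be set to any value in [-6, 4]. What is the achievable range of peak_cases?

Substituting into the peak_cases equation gives peak_cases = 4*vax_rate - 6.
Linear in vax_rate, so extremes are at the endpoints: vax_rate = -6 gives peak_cases = -30; vax_rate = 4 gives peak_cases = 10.

-30 to 10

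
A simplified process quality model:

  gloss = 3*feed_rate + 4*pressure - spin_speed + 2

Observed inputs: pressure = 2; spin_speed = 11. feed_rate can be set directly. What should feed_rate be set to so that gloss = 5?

Substituting into the gloss equation gives gloss = 3*feed_rate - 1.
Solve 3*feed_rate - 1 = 5: feed_rate = (5 + 1) / 3 = 2.

feed_rate = 2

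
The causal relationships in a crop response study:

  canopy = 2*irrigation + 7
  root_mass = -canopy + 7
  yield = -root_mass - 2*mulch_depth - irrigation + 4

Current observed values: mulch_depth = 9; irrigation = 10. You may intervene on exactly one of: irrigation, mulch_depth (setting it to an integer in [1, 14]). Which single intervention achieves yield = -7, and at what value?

set irrigation = 7

Intervening on irrigation: with other inputs at their observed values, yield = irrigation - 14. Solving for -7 gives irrigation = 7, within [1, 14].
Intervening on mulch_depth: yield = -2*mulch_depth + 14. Reaching -7 requires mulch_depth = 21/2, not an integer.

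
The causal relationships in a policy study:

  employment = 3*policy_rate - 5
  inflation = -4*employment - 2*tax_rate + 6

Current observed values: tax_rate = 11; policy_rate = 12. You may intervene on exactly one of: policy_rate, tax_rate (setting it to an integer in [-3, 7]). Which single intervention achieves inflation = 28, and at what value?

Intervening on policy_rate: with other inputs at their observed values, inflation = -12*policy_rate + 4. Solving for 28 gives policy_rate = -2, within [-3, 7].
Intervening on tax_rate: inflation = -2*tax_rate - 118. Reaching 28 requires tax_rate = -73, outside [-3, 7].

set policy_rate = -2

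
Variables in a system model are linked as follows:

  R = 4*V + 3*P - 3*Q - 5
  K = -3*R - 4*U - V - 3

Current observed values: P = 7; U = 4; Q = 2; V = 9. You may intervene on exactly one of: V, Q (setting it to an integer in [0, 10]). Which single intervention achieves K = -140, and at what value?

Intervening on V: with other inputs at their observed values, K = -13*V - 49. Solving for -140 gives V = 7, within [0, 10].
Intervening on Q: K = 9*Q - 184. Reaching -140 requires Q = 44/9, not an integer.

set V = 7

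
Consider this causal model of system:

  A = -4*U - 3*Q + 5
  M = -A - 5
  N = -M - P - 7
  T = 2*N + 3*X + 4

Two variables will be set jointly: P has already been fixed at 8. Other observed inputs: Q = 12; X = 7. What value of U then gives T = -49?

With P held at 8:
Substituting into the A equation gives A = -4*U - 31.
Substituting into the M equation gives M = 4*U + 26.
Substituting into the N equation gives N = -4*U - 41.
Substituting into the T equation gives T = -8*U - 57.
Solve -8*U - 57 = -49: U = (-49 + 57) / -8 = -1.

U = -1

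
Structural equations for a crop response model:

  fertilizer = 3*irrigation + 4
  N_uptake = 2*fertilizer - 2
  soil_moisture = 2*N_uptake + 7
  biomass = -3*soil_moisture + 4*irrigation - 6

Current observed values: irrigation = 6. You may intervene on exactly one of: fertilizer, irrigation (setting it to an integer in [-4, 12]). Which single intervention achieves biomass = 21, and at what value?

Intervening on fertilizer: with other inputs at their observed values, biomass = -12*fertilizer + 9. Solving for 21 gives fertilizer = -1, within [-4, 12].
Intervening on irrigation: biomass = -32*irrigation - 63. Reaching 21 requires irrigation = -21/8, not an integer.

set fertilizer = -1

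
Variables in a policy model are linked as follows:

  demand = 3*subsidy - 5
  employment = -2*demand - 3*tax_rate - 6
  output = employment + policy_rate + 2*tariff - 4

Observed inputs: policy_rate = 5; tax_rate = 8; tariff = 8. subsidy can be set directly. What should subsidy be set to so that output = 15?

subsidy = -3

Substituting into the employment equation gives employment = -6*subsidy - 20.
Substituting into the output equation gives output = -6*subsidy - 3.
Solve -6*subsidy - 3 = 15: subsidy = (15 + 3) / -6 = -3.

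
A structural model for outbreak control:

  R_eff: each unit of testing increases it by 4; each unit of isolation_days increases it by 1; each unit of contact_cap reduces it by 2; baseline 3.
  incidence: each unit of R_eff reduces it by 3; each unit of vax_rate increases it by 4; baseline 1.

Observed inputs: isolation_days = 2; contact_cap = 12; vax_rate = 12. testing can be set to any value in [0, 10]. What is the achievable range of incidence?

Substituting into the R_eff equation gives R_eff = 4*testing - 19.
incidence becomes -12*testing + 106.
Linear in testing, so extremes are at the endpoints: testing = 0 gives incidence = 106; testing = 10 gives incidence = -14.

-14 to 106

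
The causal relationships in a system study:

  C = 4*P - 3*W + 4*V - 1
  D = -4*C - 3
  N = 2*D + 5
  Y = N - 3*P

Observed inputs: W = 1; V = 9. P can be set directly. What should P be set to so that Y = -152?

P = -3

Substituting into the C equation gives C = 4*P + 32.
D becomes -16*P - 131.
Substituting into the N equation gives N = -32*P - 257.
Substituting into the Y equation gives Y = -35*P - 257.
Solve -35*P - 257 = -152: P = (-152 + 257) / -35 = -3.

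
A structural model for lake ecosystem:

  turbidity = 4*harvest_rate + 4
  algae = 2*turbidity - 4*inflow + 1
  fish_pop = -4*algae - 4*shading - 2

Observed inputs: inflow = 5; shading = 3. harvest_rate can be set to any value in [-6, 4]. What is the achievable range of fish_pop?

Substituting into the algae equation gives algae = 8*harvest_rate - 11.
Substituting into the fish_pop equation gives fish_pop = -32*harvest_rate + 30.
Linear in harvest_rate, so extremes are at the endpoints: harvest_rate = -6 gives fish_pop = 222; harvest_rate = 4 gives fish_pop = -98.

-98 to 222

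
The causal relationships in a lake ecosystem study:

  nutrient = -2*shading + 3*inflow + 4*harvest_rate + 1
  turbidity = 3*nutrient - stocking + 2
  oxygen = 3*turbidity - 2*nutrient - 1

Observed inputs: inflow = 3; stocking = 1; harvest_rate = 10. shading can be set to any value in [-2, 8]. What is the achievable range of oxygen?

240 to 380

Substituting into the nutrient equation gives nutrient = -2*shading + 50.
Substituting into the turbidity equation gives turbidity = -6*shading + 151.
So oxygen = -14*shading + 352.
Linear in shading, so extremes are at the endpoints: shading = -2 gives oxygen = 380; shading = 8 gives oxygen = 240.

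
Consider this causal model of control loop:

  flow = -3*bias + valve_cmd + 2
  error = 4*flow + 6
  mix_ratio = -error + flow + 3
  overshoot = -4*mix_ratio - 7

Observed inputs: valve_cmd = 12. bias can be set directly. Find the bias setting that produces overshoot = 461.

bias = -8

Substituting into the flow equation gives flow = -3*bias + 14.
This gives error = -12*bias + 62.
mix_ratio becomes 9*bias - 45.
This gives overshoot = -36*bias + 173.
Solve -36*bias + 173 = 461: bias = (461 - 173) / -36 = -8.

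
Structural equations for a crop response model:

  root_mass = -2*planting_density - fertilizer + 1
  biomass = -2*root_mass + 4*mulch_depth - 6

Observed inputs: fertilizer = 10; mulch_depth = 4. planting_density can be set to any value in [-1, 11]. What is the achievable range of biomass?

24 to 72

Substituting into the root_mass equation gives root_mass = -2*planting_density - 9.
biomass becomes 4*planting_density + 28.
Linear in planting_density, so extremes are at the endpoints: planting_density = -1 gives biomass = 24; planting_density = 11 gives biomass = 72.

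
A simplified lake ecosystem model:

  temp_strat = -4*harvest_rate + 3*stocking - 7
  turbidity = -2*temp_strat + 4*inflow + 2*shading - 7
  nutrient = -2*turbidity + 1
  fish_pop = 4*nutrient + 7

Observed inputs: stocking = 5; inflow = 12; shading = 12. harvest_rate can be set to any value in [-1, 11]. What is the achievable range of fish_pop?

-1085 to -317

Substituting into the temp_strat equation gives temp_strat = -4*harvest_rate + 8.
Substituting into the turbidity equation gives turbidity = 8*harvest_rate + 49.
Substituting into the nutrient equation gives nutrient = -16*harvest_rate - 97.
This gives fish_pop = -64*harvest_rate - 381.
Linear in harvest_rate, so extremes are at the endpoints: harvest_rate = -1 gives fish_pop = -317; harvest_rate = 11 gives fish_pop = -1085.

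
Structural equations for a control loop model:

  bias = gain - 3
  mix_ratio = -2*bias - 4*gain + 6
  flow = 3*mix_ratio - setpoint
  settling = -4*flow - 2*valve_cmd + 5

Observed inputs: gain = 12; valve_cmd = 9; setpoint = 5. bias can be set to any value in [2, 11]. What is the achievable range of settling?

559 to 775

Intervening on bias fixes its value directly, overriding its dependence on gain.
Substituting into the mix_ratio equation gives mix_ratio = -2*bias - 42.
So flow = -6*bias - 131.
So settling = 24*bias + 511.
Linear in bias, so extremes are at the endpoints: bias = 2 gives settling = 559; bias = 11 gives settling = 775.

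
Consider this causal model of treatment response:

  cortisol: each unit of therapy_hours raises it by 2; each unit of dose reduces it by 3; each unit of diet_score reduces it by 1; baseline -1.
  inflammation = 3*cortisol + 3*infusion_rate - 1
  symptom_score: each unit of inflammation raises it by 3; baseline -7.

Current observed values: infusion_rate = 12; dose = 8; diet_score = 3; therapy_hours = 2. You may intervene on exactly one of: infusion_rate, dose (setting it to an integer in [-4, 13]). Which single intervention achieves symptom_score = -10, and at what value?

Intervening on infusion_rate: symptom_score = 9*infusion_rate - 226. Reaching -10 requires infusion_rate = 24, outside [-4, 13].
Intervening on dose: with other inputs at their observed values, symptom_score = -27*dose + 98. Solving for -10 gives dose = 4, within [-4, 13].

set dose = 4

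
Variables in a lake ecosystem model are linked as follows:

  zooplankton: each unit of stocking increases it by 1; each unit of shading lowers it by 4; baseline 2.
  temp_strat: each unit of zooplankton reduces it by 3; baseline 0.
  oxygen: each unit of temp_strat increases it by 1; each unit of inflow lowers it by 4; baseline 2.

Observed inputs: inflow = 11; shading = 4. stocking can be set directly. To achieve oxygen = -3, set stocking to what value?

Substituting into the zooplankton equation gives zooplankton = stocking - 14.
Substituting into the temp_strat equation gives temp_strat = -3*stocking + 42.
Substituting into the oxygen equation gives oxygen = -3*stocking.
Solve -3*stocking = -3: stocking = -3 / -3 = 1.

stocking = 1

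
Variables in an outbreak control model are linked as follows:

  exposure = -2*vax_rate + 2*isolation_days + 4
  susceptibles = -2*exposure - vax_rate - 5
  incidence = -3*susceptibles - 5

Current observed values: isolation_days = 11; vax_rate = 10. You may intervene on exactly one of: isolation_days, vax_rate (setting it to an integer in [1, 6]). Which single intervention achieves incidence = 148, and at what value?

set vax_rate = 2

Intervening on isolation_days: incidence = 12*isolation_days - 56. Reaching 148 requires isolation_days = 17, outside [1, 6].
Intervening on vax_rate: with other inputs at their observed values, incidence = -9*vax_rate + 166. Solving for 148 gives vax_rate = 2, within [1, 6].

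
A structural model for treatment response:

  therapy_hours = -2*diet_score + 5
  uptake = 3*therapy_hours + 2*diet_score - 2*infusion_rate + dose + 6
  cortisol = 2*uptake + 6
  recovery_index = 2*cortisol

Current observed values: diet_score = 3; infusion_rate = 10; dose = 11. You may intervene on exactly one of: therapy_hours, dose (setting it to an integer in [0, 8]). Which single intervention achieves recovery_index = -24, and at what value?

Intervening on therapy_hours: recovery_index = 12*therapy_hours + 24. Reaching -24 requires therapy_hours = -4, outside [0, 8].
Intervening on dose: with other inputs at their observed values, recovery_index = 4*dose - 32. Solving for -24 gives dose = 2, within [0, 8].

set dose = 2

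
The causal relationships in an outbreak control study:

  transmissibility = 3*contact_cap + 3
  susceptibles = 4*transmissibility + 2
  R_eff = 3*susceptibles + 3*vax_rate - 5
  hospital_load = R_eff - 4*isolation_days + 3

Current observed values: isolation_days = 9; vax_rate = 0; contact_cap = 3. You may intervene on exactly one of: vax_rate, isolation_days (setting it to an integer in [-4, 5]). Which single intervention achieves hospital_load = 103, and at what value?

set vax_rate = -3

Intervening on vax_rate: with other inputs at their observed values, hospital_load = 3*vax_rate + 112. Solving for 103 gives vax_rate = -3, within [-4, 5].
Intervening on isolation_days: hospital_load = -4*isolation_days + 148. Reaching 103 requires isolation_days = 45/4, not an integer.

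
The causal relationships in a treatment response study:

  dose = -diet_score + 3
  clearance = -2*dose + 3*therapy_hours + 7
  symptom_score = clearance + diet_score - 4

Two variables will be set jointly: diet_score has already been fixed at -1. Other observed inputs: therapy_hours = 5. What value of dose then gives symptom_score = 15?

With diet_score held at -1:
Intervening on dose fixes its value directly, overriding its dependence on diet_score.
Substituting into the clearance equation gives clearance = -2*dose + 22.
This gives symptom_score = -2*dose + 17.
Solve -2*dose + 17 = 15: dose = (15 - 17) / -2 = 1.

dose = 1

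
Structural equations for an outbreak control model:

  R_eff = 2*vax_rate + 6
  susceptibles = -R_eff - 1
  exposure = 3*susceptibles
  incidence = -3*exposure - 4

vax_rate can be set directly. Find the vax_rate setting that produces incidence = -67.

vax_rate = -7

Substituting into the susceptibles equation gives susceptibles = -2*vax_rate - 7.
Substituting into the exposure equation gives exposure = -6*vax_rate - 21.
Substituting into the incidence equation gives incidence = 18*vax_rate + 59.
Solve 18*vax_rate + 59 = -67: vax_rate = (-67 - 59) / 18 = -7.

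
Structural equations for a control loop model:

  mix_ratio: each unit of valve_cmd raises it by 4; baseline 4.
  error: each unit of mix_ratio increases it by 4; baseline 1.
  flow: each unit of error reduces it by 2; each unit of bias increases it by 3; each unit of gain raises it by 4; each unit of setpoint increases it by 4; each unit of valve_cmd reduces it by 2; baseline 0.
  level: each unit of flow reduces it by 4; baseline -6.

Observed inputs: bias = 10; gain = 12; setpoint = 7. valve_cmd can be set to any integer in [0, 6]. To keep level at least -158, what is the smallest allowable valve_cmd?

valve_cmd = 1

Substituting into the error equation gives error = 16*valve_cmd + 17.
flow becomes -34*valve_cmd + 72.
Substituting into the level equation gives level = 136*valve_cmd - 294.
Require 136*valve_cmd - 294 ≥ -158, so valve_cmd ≥ 1.
The smallest integer in [0, 6] satisfying this is 1.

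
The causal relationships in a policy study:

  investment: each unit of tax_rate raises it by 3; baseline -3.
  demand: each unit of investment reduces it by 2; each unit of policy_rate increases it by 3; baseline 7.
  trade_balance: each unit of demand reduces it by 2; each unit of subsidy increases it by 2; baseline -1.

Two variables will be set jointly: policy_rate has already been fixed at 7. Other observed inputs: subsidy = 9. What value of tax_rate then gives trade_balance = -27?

tax_rate = 2

With policy_rate held at 7:
Substituting into the demand equation gives demand = -6*tax_rate + 34.
So trade_balance = 12*tax_rate - 51.
Solve 12*tax_rate - 51 = -27: tax_rate = (-27 + 51) / 12 = 2.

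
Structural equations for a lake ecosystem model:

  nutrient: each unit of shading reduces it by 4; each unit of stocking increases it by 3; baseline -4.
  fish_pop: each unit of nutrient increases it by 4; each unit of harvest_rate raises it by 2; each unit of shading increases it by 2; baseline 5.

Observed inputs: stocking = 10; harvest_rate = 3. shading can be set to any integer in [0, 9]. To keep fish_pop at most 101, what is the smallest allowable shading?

shading = 1

Substituting into the nutrient equation gives nutrient = -4*shading + 26.
So fish_pop = -14*shading + 115.
Require -14*shading + 115 ≤ 101, so shading ≥ 1.
The smallest integer in [0, 9] satisfying this is 1.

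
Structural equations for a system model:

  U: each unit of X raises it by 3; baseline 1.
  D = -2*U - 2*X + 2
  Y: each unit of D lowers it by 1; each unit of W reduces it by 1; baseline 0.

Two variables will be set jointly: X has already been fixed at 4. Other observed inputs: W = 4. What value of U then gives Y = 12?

With X held at 4:
Intervening on U fixes its value directly, overriding its dependence on X.
Substituting into the D equation gives D = -2*U - 6.
Substituting into the Y equation gives Y = 2*U + 2.
Solve 2*U + 2 = 12: U = (12 - 2) / 2 = 5.

U = 5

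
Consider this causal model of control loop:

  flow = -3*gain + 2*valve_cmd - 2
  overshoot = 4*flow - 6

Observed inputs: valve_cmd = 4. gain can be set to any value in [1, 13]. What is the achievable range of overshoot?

-138 to 6

Substituting into the flow equation gives flow = -3*gain + 6.
Substituting into the overshoot equation gives overshoot = -12*gain + 18.
Linear in gain, so extremes are at the endpoints: gain = 1 gives overshoot = 6; gain = 13 gives overshoot = -138.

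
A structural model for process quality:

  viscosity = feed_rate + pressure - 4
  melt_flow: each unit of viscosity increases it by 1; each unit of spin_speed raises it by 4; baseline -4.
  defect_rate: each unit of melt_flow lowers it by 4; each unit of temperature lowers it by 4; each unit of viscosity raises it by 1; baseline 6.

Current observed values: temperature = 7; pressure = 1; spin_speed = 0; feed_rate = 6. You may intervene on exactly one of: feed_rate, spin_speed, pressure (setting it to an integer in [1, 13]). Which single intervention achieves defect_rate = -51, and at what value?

set pressure = 13

Intervening on feed_rate: defect_rate = -3*feed_rate + 3. Reaching -51 requires feed_rate = 18, outside [1, 13].
Intervening on spin_speed: defect_rate = -16*spin_speed - 15. Reaching -51 requires spin_speed = 9/4, not an integer.
Intervening on pressure: with other inputs at their observed values, defect_rate = -3*pressure - 12. Solving for -51 gives pressure = 13, within [1, 13].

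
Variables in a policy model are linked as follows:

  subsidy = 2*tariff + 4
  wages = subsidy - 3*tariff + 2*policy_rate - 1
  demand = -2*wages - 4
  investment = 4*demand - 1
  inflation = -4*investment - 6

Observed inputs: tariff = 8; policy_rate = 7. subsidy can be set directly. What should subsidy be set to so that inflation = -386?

subsidy = -3

Intervening on subsidy fixes its value directly, overriding its dependence on tariff.
Substituting into the wages equation gives wages = subsidy - 11.
Substituting into the demand equation gives demand = -2*subsidy + 18.
Substituting into the investment equation gives investment = -8*subsidy + 71.
Substituting into the inflation equation gives inflation = 32*subsidy - 290.
Solve 32*subsidy - 290 = -386: subsidy = (-386 + 290) / 32 = -3.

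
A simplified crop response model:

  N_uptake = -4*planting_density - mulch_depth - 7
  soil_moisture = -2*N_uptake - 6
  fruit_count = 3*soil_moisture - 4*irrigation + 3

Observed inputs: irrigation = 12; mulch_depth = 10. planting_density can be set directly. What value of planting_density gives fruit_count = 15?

planting_density = -1

Substituting into the N_uptake equation gives N_uptake = -4*planting_density - 17.
soil_moisture becomes 8*planting_density + 28.
Substituting into the fruit_count equation gives fruit_count = 24*planting_density + 39.
Solve 24*planting_density + 39 = 15: planting_density = (15 - 39) / 24 = -1.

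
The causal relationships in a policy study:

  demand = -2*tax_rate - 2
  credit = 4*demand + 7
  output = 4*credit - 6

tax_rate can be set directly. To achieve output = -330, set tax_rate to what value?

tax_rate = 10

Substituting into the credit equation gives credit = -8*tax_rate - 1.
Substituting into the output equation gives output = -32*tax_rate - 10.
Solve -32*tax_rate - 10 = -330: tax_rate = (-330 + 10) / -32 = 10.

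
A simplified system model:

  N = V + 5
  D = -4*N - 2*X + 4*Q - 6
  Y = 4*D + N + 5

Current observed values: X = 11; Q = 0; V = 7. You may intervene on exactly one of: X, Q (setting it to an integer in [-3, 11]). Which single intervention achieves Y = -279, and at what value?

Intervening on X: with other inputs at their observed values, Y = -8*X - 199. Solving for -279 gives X = 10, within [-3, 11].
Intervening on Q: Y = 16*Q - 287. Reaching -279 requires Q = 1/2, not an integer.

set X = 10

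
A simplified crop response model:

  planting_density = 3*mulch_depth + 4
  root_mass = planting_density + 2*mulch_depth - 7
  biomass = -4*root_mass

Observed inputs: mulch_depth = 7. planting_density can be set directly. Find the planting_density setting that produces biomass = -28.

planting_density = 0

Intervening on planting_density fixes its value directly, overriding its dependence on mulch_depth.
Substituting into the root_mass equation gives root_mass = planting_density + 7.
So biomass = -4*planting_density - 28.
Solve -4*planting_density - 28 = -28: planting_density = (-28 + 28) / -4 = 0.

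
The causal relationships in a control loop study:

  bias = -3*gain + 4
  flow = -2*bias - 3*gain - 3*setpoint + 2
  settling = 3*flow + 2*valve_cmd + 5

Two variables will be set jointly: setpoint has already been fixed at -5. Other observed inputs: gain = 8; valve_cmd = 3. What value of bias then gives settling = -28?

bias = 3

With setpoint held at -5:
Intervening on bias fixes its value directly, overriding its dependence on gain.
Substituting into the flow equation gives flow = -2*bias - 7.
settling becomes -6*bias - 10.
Solve -6*bias - 10 = -28: bias = (-28 + 10) / -6 = 3.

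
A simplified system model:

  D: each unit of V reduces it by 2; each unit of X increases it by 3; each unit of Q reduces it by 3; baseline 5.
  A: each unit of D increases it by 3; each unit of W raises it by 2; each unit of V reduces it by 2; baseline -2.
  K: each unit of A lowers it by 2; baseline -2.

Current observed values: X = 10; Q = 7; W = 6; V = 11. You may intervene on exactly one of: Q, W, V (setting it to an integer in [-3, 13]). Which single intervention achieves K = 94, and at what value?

set W = 0

Intervening on Q: K = 18*Q - 56. Reaching 94 requires Q = 25/3, not an integer.
Intervening on W: with other inputs at their observed values, K = -4*W + 94. Solving for 94 gives W = 0, within [-3, 13].
Intervening on V: K = 16*V - 106. Reaching 94 requires V = 25/2, not an integer.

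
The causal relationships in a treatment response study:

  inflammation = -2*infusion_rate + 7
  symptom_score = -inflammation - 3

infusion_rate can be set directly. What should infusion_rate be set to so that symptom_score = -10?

Substituting into the symptom_score equation gives symptom_score = 2*infusion_rate - 10.
Solve 2*infusion_rate - 10 = -10: infusion_rate = (-10 + 10) / 2 = 0.

infusion_rate = 0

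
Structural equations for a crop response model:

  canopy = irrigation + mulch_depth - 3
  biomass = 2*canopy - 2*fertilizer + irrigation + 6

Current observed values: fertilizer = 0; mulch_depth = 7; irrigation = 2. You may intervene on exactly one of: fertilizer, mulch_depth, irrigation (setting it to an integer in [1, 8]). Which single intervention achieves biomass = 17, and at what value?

Intervening on fertilizer: biomass = -2*fertilizer + 20. Reaching 17 requires fertilizer = 3/2, not an integer.
Intervening on mulch_depth: biomass = 2*mulch_depth + 6. Reaching 17 requires mulch_depth = 11/2, not an integer.
Intervening on irrigation: with other inputs at their observed values, biomass = 3*irrigation + 14. Solving for 17 gives irrigation = 1, within [1, 8].

set irrigation = 1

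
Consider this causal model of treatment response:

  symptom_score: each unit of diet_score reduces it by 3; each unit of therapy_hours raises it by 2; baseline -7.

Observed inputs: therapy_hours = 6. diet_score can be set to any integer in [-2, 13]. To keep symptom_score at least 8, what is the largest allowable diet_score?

Substituting into the symptom_score equation gives symptom_score = -3*diet_score + 5.
Require -3*diet_score + 5 ≥ 8, so diet_score ≤ -1.
The largest integer in [-2, 13] satisfying this is -1.

diet_score = -1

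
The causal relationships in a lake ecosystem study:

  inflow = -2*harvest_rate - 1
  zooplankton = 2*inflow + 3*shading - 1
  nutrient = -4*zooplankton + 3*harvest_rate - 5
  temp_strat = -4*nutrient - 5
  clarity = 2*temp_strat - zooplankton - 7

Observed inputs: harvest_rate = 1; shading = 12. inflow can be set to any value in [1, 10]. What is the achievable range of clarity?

1146 to 1704

Intervening on inflow fixes its value directly, overriding its dependence on harvest_rate.
Substituting into the zooplankton equation gives zooplankton = 2*inflow + 35.
Substituting into the nutrient equation gives nutrient = -8*inflow - 142.
Substituting into the temp_strat equation gives temp_strat = 32*inflow + 563.
Substituting into the clarity equation gives clarity = 62*inflow + 1084.
Linear in inflow, so extremes are at the endpoints: inflow = 1 gives clarity = 1146; inflow = 10 gives clarity = 1704.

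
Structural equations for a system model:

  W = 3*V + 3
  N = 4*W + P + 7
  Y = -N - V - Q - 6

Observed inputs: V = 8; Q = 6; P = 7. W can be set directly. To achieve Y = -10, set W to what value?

W = -6

Intervening on W fixes its value directly, overriding its dependence on V.
Substituting into the N equation gives N = 4*W + 14.
Substituting into the Y equation gives Y = -4*W - 34.
Solve -4*W - 34 = -10: W = (-10 + 34) / -4 = -6.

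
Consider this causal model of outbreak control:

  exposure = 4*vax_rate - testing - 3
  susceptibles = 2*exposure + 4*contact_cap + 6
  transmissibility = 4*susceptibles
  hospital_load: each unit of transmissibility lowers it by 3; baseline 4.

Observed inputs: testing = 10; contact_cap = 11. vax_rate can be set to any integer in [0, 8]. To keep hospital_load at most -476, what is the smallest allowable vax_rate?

vax_rate = 2

Substituting into the exposure equation gives exposure = 4*vax_rate - 13.
Substituting into the susceptibles equation gives susceptibles = 8*vax_rate + 24.
This gives transmissibility = 32*vax_rate + 96.
hospital_load becomes -96*vax_rate - 284.
Require -96*vax_rate - 284 ≤ -476, so vax_rate ≥ 2.
The smallest integer in [0, 8] satisfying this is 2.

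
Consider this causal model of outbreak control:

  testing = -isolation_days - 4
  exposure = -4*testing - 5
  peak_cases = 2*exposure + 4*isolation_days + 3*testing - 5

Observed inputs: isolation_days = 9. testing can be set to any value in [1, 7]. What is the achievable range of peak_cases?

-14 to 16

Intervening on testing fixes its value directly, overriding its dependence on isolation_days.
Substituting into the peak_cases equation gives peak_cases = -5*testing + 21.
Linear in testing, so extremes are at the endpoints: testing = 1 gives peak_cases = 16; testing = 7 gives peak_cases = -14.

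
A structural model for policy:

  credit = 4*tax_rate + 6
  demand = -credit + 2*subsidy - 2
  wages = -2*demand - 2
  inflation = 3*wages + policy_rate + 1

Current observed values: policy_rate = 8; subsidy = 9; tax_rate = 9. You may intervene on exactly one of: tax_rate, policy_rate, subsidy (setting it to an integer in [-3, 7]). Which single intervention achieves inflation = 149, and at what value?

Intervening on tax_rate: inflation = 24*tax_rate - 57. Reaching 149 requires tax_rate = 103/12, not an integer.
Intervening on policy_rate: with other inputs at their observed values, inflation = policy_rate + 151. Solving for 149 gives policy_rate = -2, within [-3, 7].
Intervening on subsidy: inflation = -12*subsidy + 267. Reaching 149 requires subsidy = 59/6, not an integer.

set policy_rate = -2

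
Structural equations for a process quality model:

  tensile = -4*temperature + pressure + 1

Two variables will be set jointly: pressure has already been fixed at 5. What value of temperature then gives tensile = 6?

With pressure held at 5:
Substituting into the tensile equation gives tensile = -4*temperature + 6.
Solve -4*temperature + 6 = 6: temperature = (6 - 6) / -4 = 0.

temperature = 0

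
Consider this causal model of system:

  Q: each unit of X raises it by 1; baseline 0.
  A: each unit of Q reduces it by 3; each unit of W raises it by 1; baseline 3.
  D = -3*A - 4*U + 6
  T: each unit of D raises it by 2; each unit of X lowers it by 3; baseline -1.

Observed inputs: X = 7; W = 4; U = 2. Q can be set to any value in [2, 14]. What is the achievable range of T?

Intervening on Q fixes its value directly, overriding its dependence on X.
Substituting into the A equation gives A = -3*Q + 7.
So D = 9*Q - 23.
Substituting into the T equation gives T = 18*Q - 68.
Linear in Q, so extremes are at the endpoints: Q = 2 gives T = -32; Q = 14 gives T = 184.

-32 to 184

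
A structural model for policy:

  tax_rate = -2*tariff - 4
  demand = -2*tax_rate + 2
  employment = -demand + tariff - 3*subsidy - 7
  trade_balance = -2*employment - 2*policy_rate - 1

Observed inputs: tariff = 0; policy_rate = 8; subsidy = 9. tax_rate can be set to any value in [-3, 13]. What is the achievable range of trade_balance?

Intervening on tax_rate fixes its value directly, overriding its dependence on tariff.
Substituting into the employment equation gives employment = 2*tax_rate - 36.
Substituting into the trade_balance equation gives trade_balance = -4*tax_rate + 55.
Linear in tax_rate, so extremes are at the endpoints: tax_rate = -3 gives trade_balance = 67; tax_rate = 13 gives trade_balance = 3.

3 to 67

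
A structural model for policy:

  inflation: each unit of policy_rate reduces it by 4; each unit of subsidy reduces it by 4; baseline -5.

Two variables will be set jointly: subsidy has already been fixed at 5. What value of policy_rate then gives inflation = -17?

With subsidy held at 5:
Substituting into the inflation equation gives inflation = -4*policy_rate - 25.
Solve -4*policy_rate - 25 = -17: policy_rate = (-17 + 25) / -4 = -2.

policy_rate = -2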